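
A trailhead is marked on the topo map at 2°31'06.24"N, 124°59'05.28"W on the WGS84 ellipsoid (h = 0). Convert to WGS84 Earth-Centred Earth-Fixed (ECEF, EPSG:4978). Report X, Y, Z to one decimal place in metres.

WGS84: a = 6378137 m, e² = 0.006694380; N(φ) = a/√(1−e²sin²φ) = 6378178.220 m.
X = (N+h)·cosφ·cosλ = -3653454.488 m; Y = (N+h)·cosφ·sinλ = -5220620.925 m; Z = (N(1−e²)+h)·sinφ = 278382.397 m.

X -3653454.5 m, Y -5220620.9 m, Z 278382.4 m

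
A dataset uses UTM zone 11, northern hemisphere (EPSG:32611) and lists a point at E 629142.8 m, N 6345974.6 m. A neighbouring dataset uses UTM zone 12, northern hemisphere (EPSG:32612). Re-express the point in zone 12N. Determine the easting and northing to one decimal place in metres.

E 267076.8 m, N 6350548.5 m

UTM 11N → geographic: φ = 57.23860032°, λ = -114.86020075°.
UTM 12N (λ₀ = -111°) forward: E = 267076.837 m, N = 6350548.5497 m.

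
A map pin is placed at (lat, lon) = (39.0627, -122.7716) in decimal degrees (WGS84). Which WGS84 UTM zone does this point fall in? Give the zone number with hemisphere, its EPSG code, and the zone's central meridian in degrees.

Zone 10N (EPSG:32610), central meridian -123°

UTM zone = ⌊(λ + 180)/6⌋ + 1; -122.7716° ∈ [-126°, -120°) → zone 10.
Hemisphere: N (φ ≥ 0).
Central meridian λ₀ = 6×10 − 183 = -123°.
EPSG code: 32610.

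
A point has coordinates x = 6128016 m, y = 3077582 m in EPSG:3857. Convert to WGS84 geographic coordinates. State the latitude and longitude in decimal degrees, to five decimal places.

lat 26.63210°, lon 55.04890°

R = 6378137 m. λ = x/R = 55.04890434°.
φ = 2·arctan(exp(y/R)) − 90° = 2·arctan(1.62015) − 90° = 26.63209825°.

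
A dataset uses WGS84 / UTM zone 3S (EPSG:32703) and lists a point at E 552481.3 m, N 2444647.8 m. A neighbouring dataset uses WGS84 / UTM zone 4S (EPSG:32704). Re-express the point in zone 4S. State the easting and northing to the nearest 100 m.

UTM 3S → geographic: φ = -68.10719957°, λ = -163.73869988°.
UTM 4S (λ₀ = -159°) forward: E = 302978.816 m, N = 2437618.468 m.

E 303000 m, N 2437600 m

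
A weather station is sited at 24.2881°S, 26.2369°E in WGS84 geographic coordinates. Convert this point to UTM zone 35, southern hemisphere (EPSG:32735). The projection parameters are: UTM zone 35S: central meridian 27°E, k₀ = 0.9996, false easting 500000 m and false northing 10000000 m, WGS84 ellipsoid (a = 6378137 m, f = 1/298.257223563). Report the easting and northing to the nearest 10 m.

E 422560 m, N 7313660 m

Zone 35 central meridian λ₀ = 6×35 − 183 = 27°; Δλ = -0.7631°.
Transverse Mercator on WGS84 with k₀ = 0.9996 gives E = 422556.522 m, N = 7313664.045 m.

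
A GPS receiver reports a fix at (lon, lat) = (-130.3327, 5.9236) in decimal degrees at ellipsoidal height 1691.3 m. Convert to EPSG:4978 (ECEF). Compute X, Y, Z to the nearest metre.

WGS84: a = 6378137 m, e² = 0.006694380; N(φ) = a/√(1−e²sin²φ) = 6378364.392 m.
X = (N+h)·cosφ·cosλ = -4107282.196 m; Y = (N+h)·cosφ·sinλ = -4837541.271 m; Z = (N(1−e²)+h)·sinφ = 654029.411 m.

X -4107282 m, Y -4837541 m, Z 654029 m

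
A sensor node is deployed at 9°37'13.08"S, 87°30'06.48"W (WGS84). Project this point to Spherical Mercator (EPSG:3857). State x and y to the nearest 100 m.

Web Mercator is spherical with R = a = 6378137 m.
x = R·λ = 6378137 × -1.527194511 = -9740655.819 m.
y = R·ln tan(π/4 + φ/2) = 6378137 × -0.168700461 = -1075994.655 m.

x -9740700 m, y -1076000 m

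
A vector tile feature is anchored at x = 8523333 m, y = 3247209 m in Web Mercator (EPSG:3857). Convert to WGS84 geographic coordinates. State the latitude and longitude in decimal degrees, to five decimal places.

lat 27.98600°, lon 76.56640°

R = 6378137 m. λ = x/R = 76.56640306°.
φ = 2·arctan(exp(y/R)) − 90° = 2·arctan(1.66382) − 90° = 27.98600139°.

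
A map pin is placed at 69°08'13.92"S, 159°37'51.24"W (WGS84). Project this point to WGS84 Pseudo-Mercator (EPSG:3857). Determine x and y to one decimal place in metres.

x -17770030.5 m, y -10793538.4 m

Web Mercator is spherical with R = a = 6378137 m.
x = R·λ = 6378137 × -2.786084793 = -17770030.503 m.
y = R·ln tan(π/4 + φ/2) = 6378137 × -1.692271327 = -10793538.364 m.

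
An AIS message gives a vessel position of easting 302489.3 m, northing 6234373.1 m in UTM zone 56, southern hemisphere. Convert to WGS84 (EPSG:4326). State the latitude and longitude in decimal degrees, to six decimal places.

Zone 56S: λ₀ = 153°, k₀ = 0.9996, false easting 500000 m, false northing 10000000 m.
Meridian distance M = (N − FN)/k₀ = -3767133.8 m.
Inverse transverse Mercator on WGS84 gives φ = -34.01269988°, λ = 150.86109983°.

lat -34.012700°, lon 150.861100°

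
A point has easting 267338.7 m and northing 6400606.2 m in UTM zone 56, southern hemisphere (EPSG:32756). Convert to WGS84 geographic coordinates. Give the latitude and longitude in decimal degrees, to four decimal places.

lat -32.5075°, lon 150.5234°

Zone 56S: λ₀ = 153°, k₀ = 0.9996, false easting 500000 m, false northing 10000000 m.
Meridian distance M = (N − FN)/k₀ = -3600834.1 m.
Inverse transverse Mercator on WGS84 gives φ = -32.50749977°, λ = 150.52339973°.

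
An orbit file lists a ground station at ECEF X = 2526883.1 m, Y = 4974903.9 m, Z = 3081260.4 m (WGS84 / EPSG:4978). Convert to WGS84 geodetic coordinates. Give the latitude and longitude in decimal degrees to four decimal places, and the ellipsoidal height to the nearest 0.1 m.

lat 29.0711°, lon 63.0728°, h 965.5 m

λ = atan2(Y, X) = 63.07280017°; p = √(X²+Y²) = 5579857.3 m.
Bowring's method on WGS84 (a = 6378137 m, b = 6356752.314 m) gives φ = 29.07110027°, h = 965.509 m.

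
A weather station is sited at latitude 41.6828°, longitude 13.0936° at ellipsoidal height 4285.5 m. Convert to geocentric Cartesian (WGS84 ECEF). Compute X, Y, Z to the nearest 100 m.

WGS84: a = 6378137 m, e² = 0.006694380; N(φ) = a/√(1−e²sin²φ) = 6387599.179 m.
X = (N+h)·cosφ·cosλ = 4649591.268 m; Y = (N+h)·cosφ·sinλ = 1081446.307 m; Z = (N(1−e²)+h)·sinφ = 4222206.514 m.

X 4649600 m, Y 1081400 m, Z 4222200 m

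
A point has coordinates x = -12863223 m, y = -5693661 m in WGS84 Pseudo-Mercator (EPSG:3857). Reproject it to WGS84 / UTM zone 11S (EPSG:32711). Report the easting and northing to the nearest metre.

E 613191 m, N 4965328 m

Web Mercator inverse (R = 6378137 m) → φ = -45.45640131°, λ = -115.55229824°.
UTM 11S forward: E = 613191.392 m, N = 4965327.862 m.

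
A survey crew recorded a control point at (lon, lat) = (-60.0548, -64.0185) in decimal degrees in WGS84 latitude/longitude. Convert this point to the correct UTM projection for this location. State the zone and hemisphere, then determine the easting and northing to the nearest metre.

Longitude -60.0548° lies in the 6° band [-66°, -60°), giving zone 20; latitude is south of the equator, so 20S.
Zone 20 central meridian λ₀ = 6×20 − 183 = -63°; Δλ = +2.9452°.
Transverse Mercator on WGS84 with k₀ = 0.9996 gives E = 643921.804 m, N = 2897598.118 m.

Zone 20S: E 643922 m, N 2897598 m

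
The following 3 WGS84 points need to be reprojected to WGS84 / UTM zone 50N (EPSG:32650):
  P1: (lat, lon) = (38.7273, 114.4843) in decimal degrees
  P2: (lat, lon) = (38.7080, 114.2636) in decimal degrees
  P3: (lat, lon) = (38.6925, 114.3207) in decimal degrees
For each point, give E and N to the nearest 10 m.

UTM zone 50N: λ₀ = 117°, k₀ = 0.9996.
P1 (38.7273°, 114.4843°) → (281311.999, 4289520.130) m.
P2 (38.7080°, 114.2636°) → (262059.596, 4287928.551) m.
P3 (38.6925°, 114.3207°) → (266975.125, 4286061.298) m.

P1: E 281310 m, N 4289520 m; P2: E 262060 m, N 4287930 m; P3: E 266980 m, N 4286060 m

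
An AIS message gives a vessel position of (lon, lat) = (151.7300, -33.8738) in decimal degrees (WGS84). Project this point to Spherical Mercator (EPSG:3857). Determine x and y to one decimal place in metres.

Web Mercator is spherical with R = a = 6378137 m.
x = R·λ = 6378137 × 2.648188074 = 16890506.338 m.
y = R·ln tan(π/4 + φ/2) = 6378137 × -0.629003267 = -4011869.011 m.

x 16890506.3 m, y -4011869.0 m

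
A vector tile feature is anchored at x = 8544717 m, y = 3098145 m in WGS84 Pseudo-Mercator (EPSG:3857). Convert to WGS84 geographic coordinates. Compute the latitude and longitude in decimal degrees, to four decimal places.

R = 6378137 m. λ = x/R = 76.75849880°.
φ = 2·arctan(exp(y/R)) − 90° = 2·arctan(1.62538) − 90° = 26.79710108°.

lat 26.7971°, lon 76.7585°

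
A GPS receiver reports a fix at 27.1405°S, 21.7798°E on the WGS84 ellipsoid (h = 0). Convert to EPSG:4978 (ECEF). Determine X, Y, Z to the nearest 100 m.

X 5274400 m, Y 2107400 m, Z -2892100 m

WGS84: a = 6378137 m, e² = 0.006694380; N(φ) = a/√(1−e²sin²φ) = 6382584.228 m.
X = (N+h)·cosφ·cosλ = 5274358.565 m; Y = (N+h)·cosφ·sinλ = 2107436.233 m; Z = (N(1−e²)+h)·sinφ = -2892078.131 m.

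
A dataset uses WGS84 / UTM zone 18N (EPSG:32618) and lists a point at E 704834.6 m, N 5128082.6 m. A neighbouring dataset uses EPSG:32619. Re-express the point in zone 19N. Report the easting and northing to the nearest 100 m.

UTM 18N → geographic: φ = 46.27539984°, λ = -72.34140050°.
UTM 19N (λ₀ = -69°) forward: E = 242560.625 m, N = 5130074.961 m.

E 242600 m, N 5130100 m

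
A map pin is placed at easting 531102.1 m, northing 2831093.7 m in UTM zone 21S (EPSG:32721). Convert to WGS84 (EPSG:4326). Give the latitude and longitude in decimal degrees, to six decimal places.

Zone 21S: λ₀ = -57°, k₀ = 0.9996, false easting 500000 m, false northing 10000000 m.
Meridian distance M = (N − FN)/k₀ = -7171775.0 m.
Inverse transverse Mercator on WGS84 gives φ = -64.64370035°, λ = -56.34909965°.

lat -64.643700°, lon -56.349100°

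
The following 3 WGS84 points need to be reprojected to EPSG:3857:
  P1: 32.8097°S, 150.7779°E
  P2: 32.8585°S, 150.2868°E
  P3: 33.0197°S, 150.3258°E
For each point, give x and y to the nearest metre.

Web Mercator: x = R·λ, y = R·ln tan(π/4+φ/2), R = 6378137 m.
P1 (-32.8097°, 150.7779°) → (16784519.051, -3870071.977) m.
P2 (-32.8585°, 150.2868°) → (16729850.049, -3876537.231) m.
P3 (-33.0197°, 150.3258°) → (16734191.509, -3897919.101) m.

P1: x 16784519 m, y -3870072 m; P2: x 16729850 m, y -3876537 m; P3: x 16734192 m, y -3897919 m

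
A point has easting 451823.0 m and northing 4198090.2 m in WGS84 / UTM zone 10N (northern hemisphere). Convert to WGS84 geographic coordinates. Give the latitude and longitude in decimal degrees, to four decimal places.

Zone 10N: λ₀ = -123°, k₀ = 0.9996, false easting 500000 m.
Meridian distance M = (N − FN)/k₀ = 4199770.1 m.
Inverse transverse Mercator on WGS84 gives φ = 37.92909966°, λ = -123.54820025°.

lat 37.9291°, lon -123.5482°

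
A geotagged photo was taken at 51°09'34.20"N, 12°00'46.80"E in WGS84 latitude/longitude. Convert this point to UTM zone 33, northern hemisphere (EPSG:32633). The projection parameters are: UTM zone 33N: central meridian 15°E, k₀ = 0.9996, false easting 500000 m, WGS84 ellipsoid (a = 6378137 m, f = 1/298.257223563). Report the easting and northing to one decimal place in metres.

E 291143.0 m, N 5671804.3 m

Zone 33 central meridian λ₀ = 6×33 − 183 = 15°; Δλ = -2.9870°.
Transverse Mercator on WGS84 with k₀ = 0.9996 gives E = 291142.971 m, N = 5671804.294 m.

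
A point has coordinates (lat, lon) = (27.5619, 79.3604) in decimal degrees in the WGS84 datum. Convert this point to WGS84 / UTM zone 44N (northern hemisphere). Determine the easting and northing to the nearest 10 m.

E 338130 m, N 3049750 m

Zone 44 central meridian λ₀ = 6×44 − 183 = 81°; Δλ = -1.6396°.
Transverse Mercator on WGS84 with k₀ = 0.9996 gives E = 338130.393 m, N = 3049745.179 m.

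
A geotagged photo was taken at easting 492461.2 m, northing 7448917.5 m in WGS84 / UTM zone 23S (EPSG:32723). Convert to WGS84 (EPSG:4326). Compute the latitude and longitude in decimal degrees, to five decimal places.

lat -23.06830°, lon -45.07360°

Zone 23S: λ₀ = -45°, k₀ = 0.9996, false easting 500000 m, false northing 10000000 m.
Meridian distance M = (N − FN)/k₀ = -2552103.3 m.
Inverse transverse Mercator on WGS84 gives φ = -23.06830015°, λ = -45.07359959°.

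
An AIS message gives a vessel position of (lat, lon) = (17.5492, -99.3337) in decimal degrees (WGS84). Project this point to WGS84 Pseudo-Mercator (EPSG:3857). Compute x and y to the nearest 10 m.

Web Mercator is spherical with R = a = 6378137 m.
x = R·λ = 6378137 × -1.733700123 = -11057776.903 m.
y = R·ln tan(π/4 + φ/2) = 6378137 × 0.311195885 = 1984849.987 m.

x -11057780 m, y 1984850 m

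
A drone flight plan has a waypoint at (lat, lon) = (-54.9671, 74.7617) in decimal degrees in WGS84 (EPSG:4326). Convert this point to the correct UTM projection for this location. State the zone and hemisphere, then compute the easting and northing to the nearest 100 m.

Longitude 74.7617° lies in the 6° band [72°, 78°), giving zone 43; latitude is south of the equator, so 43S.
Zone 43 central meridian λ₀ = 6×43 − 183 = 75°; Δλ = -0.2383°.
Transverse Mercator on WGS84 with k₀ = 0.9996 gives E = 484743.843 m, N = 3908843.670 m.

Zone 43S: E 484700 m, N 3908800 m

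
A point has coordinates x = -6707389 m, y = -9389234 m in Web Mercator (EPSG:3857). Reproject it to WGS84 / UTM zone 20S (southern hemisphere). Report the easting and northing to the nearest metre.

E 633561 m, N 2882832 m

Web Mercator inverse (R = 6378137 m) → φ = -64.15499876°, λ = -60.25350055°.
UTM 20S forward: E = 633560.887 m, N = 2882831.990 m.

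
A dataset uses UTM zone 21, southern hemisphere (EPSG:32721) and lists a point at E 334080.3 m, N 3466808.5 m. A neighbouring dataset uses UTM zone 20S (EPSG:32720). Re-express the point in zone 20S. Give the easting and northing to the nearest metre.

UTM 21S → geographic: φ = -58.90630040°, λ = -59.88070038°.
UTM 20S (λ₀ = -63°) forward: E = 679656.203 m, N = 3466192.031 m.

E 679656 m, N 3466192 m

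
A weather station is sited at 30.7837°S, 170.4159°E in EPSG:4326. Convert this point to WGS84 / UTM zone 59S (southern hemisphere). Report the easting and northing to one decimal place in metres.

Zone 59 central meridian λ₀ = 6×59 − 183 = 171°; Δλ = -0.5841°.
Transverse Mercator on WGS84 with k₀ = 0.9996 gives E = 444112.344 m, N = 6594223.337 m.

E 444112.3 m, N 6594223.3 m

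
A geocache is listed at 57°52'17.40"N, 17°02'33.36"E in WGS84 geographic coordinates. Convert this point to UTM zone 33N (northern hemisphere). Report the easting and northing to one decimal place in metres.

E 621157.5 m, N 6416233.2 m

Zone 33 central meridian λ₀ = 6×33 − 183 = 15°; Δλ = +2.0426°.
Transverse Mercator on WGS84 with k₀ = 0.9996 gives E = 621157.546 m, N = 6416233.212 m.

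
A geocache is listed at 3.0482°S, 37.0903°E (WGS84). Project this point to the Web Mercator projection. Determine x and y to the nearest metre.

Web Mercator is spherical with R = a = 6378137 m.
x = R·λ = 6378137 × 0.647347856 = 4128873.309 m.
y = R·ln tan(π/4 + φ/2) = 6378137 × -0.053226240 = -339484.253 m.

x 4128873 m, y -339484 m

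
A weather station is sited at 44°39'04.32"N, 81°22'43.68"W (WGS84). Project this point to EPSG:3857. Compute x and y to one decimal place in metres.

Web Mercator is spherical with R = a = 6378137 m.
x = R·λ = 6378137 × -1.420328001 = -9059046.577 m.
y = R·ln tan(π/4 + φ/2) = 6378137 × 0.872790314 = 5566776.195 m.

x -9059046.6 m, y 5566776.2 m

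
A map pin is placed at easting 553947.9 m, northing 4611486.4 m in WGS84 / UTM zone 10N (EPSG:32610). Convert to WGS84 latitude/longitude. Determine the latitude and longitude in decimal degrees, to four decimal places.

lat 41.6533°, lon -122.3521°

Zone 10N: λ₀ = -123°, k₀ = 0.9996, false easting 500000 m.
Meridian distance M = (N − FN)/k₀ = 4613331.7 m.
Inverse transverse Mercator on WGS84 gives φ = 41.65329986°, λ = -122.35210057°.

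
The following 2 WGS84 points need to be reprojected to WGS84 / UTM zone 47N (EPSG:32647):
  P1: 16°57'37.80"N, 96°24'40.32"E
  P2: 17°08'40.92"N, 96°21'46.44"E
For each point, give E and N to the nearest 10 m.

UTM zone 47N: λ₀ = 99°, k₀ = 0.9996.
P1 (16.9605°, 96.4112°) → (224303.715, 1877003.147) m.
P2 (17.1447°, 96.3629°) → (219432.435, 1897466.897) m.

P1: E 224300 m, N 1877000 m; P2: E 219430 m, N 1897470 m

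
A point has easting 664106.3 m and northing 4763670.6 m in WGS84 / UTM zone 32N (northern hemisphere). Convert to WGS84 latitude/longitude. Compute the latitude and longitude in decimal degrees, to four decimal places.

Zone 32N: λ₀ = 9°, k₀ = 0.9996, false easting 500000 m.
Meridian distance M = (N − FN)/k₀ = 4765576.8 m.
Inverse transverse Mercator on WGS84 gives φ = 43.00800037°, λ = 11.01359967°.

lat 43.0080°, lon 11.0136°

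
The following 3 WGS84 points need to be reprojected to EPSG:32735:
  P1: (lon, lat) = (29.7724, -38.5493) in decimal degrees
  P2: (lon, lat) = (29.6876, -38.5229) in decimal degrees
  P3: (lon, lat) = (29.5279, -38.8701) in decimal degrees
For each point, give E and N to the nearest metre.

UTM zone 35S: λ₀ = 27°, k₀ = 0.9996.
P1 (-38.5493°, 29.7724°) → (741603.775, 5729591.831) m.
P2 (-38.5229°, 29.6876°) → (734298.241, 5732741.599) m.
P3 (-38.8701°, 29.5279°) → (719310.243, 5694601.178) m.

P1: E 741604 m, N 5729592 m; P2: E 734298 m, N 5732742 m; P3: E 719310 m, N 5694601 m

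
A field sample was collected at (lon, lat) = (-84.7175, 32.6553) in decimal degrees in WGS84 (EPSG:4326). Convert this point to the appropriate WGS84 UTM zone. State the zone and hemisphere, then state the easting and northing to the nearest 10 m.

Longitude -84.7175° lies in the 6° band [-90°, -84°), giving zone 16; latitude is north of the equator, so 16N.
Zone 16 central meridian λ₀ = 6×16 − 183 = -87°; Δλ = +2.2825°.
Transverse Mercator on WGS84 with k₀ = 0.9996 gives E = 714070.719 m, N = 3615376.042 m.

Zone 16N: E 714070 m, N 3615380 m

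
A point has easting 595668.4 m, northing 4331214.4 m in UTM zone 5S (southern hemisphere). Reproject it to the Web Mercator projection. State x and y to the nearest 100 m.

x -16879600 m, y -6650100 m

Unproject from UTM 5S (λ₀ = -153°) → φ = -51.16250027°, λ = -151.63179956°.
Web Mercator (R = 6378137 m): x = -16879574.716 m, y = -6650088.633 m.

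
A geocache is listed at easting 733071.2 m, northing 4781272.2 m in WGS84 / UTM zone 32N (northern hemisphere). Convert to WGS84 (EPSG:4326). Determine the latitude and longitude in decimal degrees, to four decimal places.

Zone 32N: λ₀ = 9°, k₀ = 0.9996, false easting 500000 m.
Meridian distance M = (N − FN)/k₀ = 4783185.5 m.
Inverse transverse Mercator on WGS84 gives φ = 43.14830022°, λ = 11.86630049°.

lat 43.1483°, lon 11.8663°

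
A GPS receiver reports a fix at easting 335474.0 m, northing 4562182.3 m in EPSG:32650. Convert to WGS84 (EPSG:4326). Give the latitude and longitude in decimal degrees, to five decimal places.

Zone 50N: λ₀ = 117°, k₀ = 0.9996, false easting 500000 m.
Meridian distance M = (N − FN)/k₀ = 4564007.9 m.
Inverse transverse Mercator on WGS84 gives φ = 41.19430044°, λ = 115.03800010°.

lat 41.19430°, lon 115.03800°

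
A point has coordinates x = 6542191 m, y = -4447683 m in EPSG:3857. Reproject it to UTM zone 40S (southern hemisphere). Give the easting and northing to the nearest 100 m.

Web Mercator inverse (R = 6378137 m) → φ = -37.06150312°, λ = 58.76950167°.
UTM 40S forward: E = 657323.307 m, N = 5896840.480 m.

E 657300 m, N 5896800 m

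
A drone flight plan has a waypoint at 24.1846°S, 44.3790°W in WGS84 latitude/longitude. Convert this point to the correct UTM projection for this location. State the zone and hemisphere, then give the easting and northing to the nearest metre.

Longitude -44.3790° lies in the 6° band [-48°, -42°), giving zone 23; latitude is south of the equator, so 23S.
Zone 23 central meridian λ₀ = 6×23 − 183 = -45°; Δλ = +0.6210°.
Transverse Mercator on WGS84 with k₀ = 0.9996 gives E = 563072.978 m, N = 7325195.391 m.

Zone 23S: E 563073 m, N 7325195 m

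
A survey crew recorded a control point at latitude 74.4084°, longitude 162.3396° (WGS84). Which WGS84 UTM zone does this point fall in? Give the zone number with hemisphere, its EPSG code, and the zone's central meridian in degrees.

Zone 58N (EPSG:32658), central meridian 165°

UTM zone = ⌊(λ + 180)/6⌋ + 1; 162.3396° ∈ [162°, 168°) → zone 58.
Hemisphere: N (φ ≥ 0).
Central meridian λ₀ = 6×58 − 183 = 165°.
EPSG code: 32658.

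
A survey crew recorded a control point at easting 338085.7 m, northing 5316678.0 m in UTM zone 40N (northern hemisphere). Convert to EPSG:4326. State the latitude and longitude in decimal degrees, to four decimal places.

lat 47.9829°, lon 54.8301°

Zone 40N: λ₀ = 57°, k₀ = 0.9996, false easting 500000 m.
Meridian distance M = (N − FN)/k₀ = 5318805.5 m.
Inverse transverse Mercator on WGS84 gives φ = 47.98289979°, λ = 54.83009984°.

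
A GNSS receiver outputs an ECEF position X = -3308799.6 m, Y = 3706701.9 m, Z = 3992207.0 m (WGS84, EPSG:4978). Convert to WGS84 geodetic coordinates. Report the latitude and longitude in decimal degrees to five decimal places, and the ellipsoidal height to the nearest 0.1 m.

λ = atan2(Y, X) = 131.75379968°; p = √(X²+Y²) = 4968681.3 m.
Bowring's method on WGS84 (a = 6378137 m, b = 6356752.314 m) gives φ = 38.96889945°, h = 4092.500 m.

lat 38.96890°, lon 131.75380°, h 4092.5 m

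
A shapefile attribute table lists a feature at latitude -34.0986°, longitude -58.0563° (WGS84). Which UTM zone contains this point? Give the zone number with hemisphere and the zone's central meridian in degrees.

Zone 21S, central meridian -57°

UTM zone = ⌊(λ + 180)/6⌋ + 1; -58.0563° ∈ [-60°, -54°) → zone 21.
Hemisphere: S (φ < 0).
Central meridian λ₀ = 6×21 − 183 = -57°.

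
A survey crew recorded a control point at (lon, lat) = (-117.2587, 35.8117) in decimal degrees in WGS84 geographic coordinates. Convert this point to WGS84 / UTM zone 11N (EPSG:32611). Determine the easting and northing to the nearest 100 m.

E 476600 m, N 3963100 m

Zone 11 central meridian λ₀ = 6×11 − 183 = -117°; Δλ = -0.2587°.
Transverse Mercator on WGS84 with k₀ = 0.9996 gives E = 476628.657 m, N = 3963094.432 m.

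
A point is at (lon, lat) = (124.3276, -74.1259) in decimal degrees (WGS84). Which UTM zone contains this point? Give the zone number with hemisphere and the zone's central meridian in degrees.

UTM zone = ⌊(λ + 180)/6⌋ + 1; 124.3276° ∈ [120°, 126°) → zone 51.
Hemisphere: S (φ < 0).
Central meridian λ₀ = 6×51 − 183 = 123°.

Zone 51S, central meridian 123°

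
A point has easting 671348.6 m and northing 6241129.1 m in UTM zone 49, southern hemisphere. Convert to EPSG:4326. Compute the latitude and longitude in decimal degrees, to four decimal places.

lat -33.9564°, lon 112.8544°

Zone 49S: λ₀ = 111°, k₀ = 0.9996, false easting 500000 m, false northing 10000000 m.
Meridian distance M = (N − FN)/k₀ = -3760375.1 m.
Inverse transverse Mercator on WGS84 gives φ = -33.95640033°, λ = 112.85439996°.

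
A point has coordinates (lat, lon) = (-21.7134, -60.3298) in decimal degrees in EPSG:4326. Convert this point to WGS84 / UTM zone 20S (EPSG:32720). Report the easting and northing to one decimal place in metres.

E 776243.8 m, N 7596512.4 m

Zone 20 central meridian λ₀ = 6×20 − 183 = -63°; Δλ = +2.6702°.
Transverse Mercator on WGS84 with k₀ = 0.9996 gives E = 776243.798 m, N = 7596512.442 m.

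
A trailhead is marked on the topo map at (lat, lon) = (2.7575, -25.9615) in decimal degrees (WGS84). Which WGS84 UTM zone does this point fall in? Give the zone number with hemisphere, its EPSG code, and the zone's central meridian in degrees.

Zone 26N (EPSG:32626), central meridian -27°

UTM zone = ⌊(λ + 180)/6⌋ + 1; -25.9615° ∈ [-30°, -24°) → zone 26.
Hemisphere: N (φ ≥ 0).
Central meridian λ₀ = 6×26 − 183 = -27°.
EPSG code: 32626.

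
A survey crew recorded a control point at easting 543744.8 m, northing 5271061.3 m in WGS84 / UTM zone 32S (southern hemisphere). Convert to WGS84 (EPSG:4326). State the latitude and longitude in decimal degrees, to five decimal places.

lat -42.71170°, lon 9.53420°

Zone 32S: λ₀ = 9°, k₀ = 0.9996, false easting 500000 m, false northing 10000000 m.
Meridian distance M = (N − FN)/k₀ = -4730831.0 m.
Inverse transverse Mercator on WGS84 gives φ = -42.71169992°, λ = 9.53419962°.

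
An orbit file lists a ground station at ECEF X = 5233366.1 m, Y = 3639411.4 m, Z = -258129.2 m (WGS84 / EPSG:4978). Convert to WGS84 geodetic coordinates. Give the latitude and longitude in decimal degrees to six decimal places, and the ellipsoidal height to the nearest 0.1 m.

λ = atan2(Y, X) = 34.81570048°; p = √(X²+Y²) = 6374436.1 m.
Bowring's method on WGS84 (a = 6378137 m, b = 6356752.314 m) gives φ = -2.33450046°, h = 1558.581 m.

lat -2.334500°, lon 34.815700°, h 1558.6 m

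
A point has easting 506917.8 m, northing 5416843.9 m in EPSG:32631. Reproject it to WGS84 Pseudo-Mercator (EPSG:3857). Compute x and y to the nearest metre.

Unproject from UTM 31N (λ₀ = 3°) → φ = 48.90450016°, λ = 3.09439939°.
Web Mercator (R = 6378137 m): x = 344466.964 m, y = 6258672.577 m.

x 344467 m, y 6258673 m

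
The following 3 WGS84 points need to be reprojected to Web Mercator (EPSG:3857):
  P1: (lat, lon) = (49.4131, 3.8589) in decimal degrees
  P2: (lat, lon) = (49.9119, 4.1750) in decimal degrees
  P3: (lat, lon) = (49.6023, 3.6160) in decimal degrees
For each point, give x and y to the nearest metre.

P1: x 429571 m, y 6345249 m; P2: x 464759 m, y 6431032 m; P3: x 402531 m, y 6377684 m

Web Mercator: x = R·λ, y = R·ln tan(π/4+φ/2), R = 6378137 m.
P1 (49.4131°, 3.8589°) → (429570.783, 6345248.737) m.
P2 (49.9119°, 4.1750°) → (464758.874, 6431032.429) m.
P3 (49.6023°, 3.6160°) → (402531.279, 6377683.969) m.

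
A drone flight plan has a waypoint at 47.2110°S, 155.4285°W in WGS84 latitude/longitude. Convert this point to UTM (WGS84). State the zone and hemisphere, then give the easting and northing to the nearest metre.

Zone 5S: E 316104 m, N 4768527 m

Longitude -155.4285° lies in the 6° band [-156°, -150°), giving zone 5; latitude is south of the equator, so 5S.
Zone 5 central meridian λ₀ = 6×5 − 183 = -153°; Δλ = -2.4285°.
Transverse Mercator on WGS84 with k₀ = 0.9996 gives E = 316104.177 m, N = 4768526.932 m.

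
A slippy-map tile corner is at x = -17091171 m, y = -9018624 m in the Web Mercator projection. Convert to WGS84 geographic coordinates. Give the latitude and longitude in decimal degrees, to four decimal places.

lat -62.6652°, lon -153.5326°

R = 6378137 m. λ = x/R = -153.53260133°.
φ = 2·arctan(exp(y/R)) − 90° = 2·arctan(0.24317) − 90° = -62.66520041°.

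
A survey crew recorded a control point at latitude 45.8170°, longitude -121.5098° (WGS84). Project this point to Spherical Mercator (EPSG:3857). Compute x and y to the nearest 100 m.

Web Mercator is spherical with R = a = 6378137 m.
x = R·λ = 6378137 × -2.120746083 = -13526409.062 m.
y = R·ln tan(π/4 + φ/2) = 6378137 × 0.901685192 = 5751071.682 m.

x -13526400 m, y 5751100 m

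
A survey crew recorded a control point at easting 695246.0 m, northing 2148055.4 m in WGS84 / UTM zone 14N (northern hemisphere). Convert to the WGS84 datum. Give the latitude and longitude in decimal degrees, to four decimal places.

Zone 14N: λ₀ = -99°, k₀ = 0.9996, false easting 500000 m.
Meridian distance M = (N − FN)/k₀ = 2148915.0 m.
Inverse transverse Mercator on WGS84 gives φ = 19.41730027°, λ = -97.14050016°.

lat 19.4173°, lon -97.1405°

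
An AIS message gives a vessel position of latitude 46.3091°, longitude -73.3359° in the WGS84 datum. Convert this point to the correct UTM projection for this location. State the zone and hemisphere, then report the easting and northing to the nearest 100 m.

Zone 18N: E 628100 m, N 5129700 m

Longitude -73.3359° lies in the 6° band [-78°, -72°), giving zone 18; latitude is north of the equator, so 18N.
Zone 18 central meridian λ₀ = 6×18 − 183 = -75°; Δλ = +1.6641°.
Transverse Mercator on WGS84 with k₀ = 0.9996 gives E = 628134.916 m, N = 5129737.225 m.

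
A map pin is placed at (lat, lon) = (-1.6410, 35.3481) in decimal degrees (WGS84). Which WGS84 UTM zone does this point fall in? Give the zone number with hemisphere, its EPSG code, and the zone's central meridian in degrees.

UTM zone = ⌊(λ + 180)/6⌋ + 1; 35.3481° ∈ [30°, 36°) → zone 36.
Hemisphere: S (φ < 0).
Central meridian λ₀ = 6×36 − 183 = 33°.
EPSG code: 32736.

Zone 36S (EPSG:32736), central meridian 33°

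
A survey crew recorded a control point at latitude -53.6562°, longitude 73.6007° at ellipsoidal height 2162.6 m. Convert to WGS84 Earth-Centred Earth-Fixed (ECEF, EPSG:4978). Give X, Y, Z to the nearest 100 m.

X 1069900 m, Y 3635200 m, Z -5115900 m

WGS84: a = 6378137 m, e² = 0.006694380; N(φ) = a/√(1−e²sin²φ) = 6392033.210 m.
X = (N+h)·cosφ·cosλ = 1069856.497 m; Y = (N+h)·cosφ·sinλ = 3635224.509 m; Z = (N(1−e²)+h)·sinφ = -5115901.079 m.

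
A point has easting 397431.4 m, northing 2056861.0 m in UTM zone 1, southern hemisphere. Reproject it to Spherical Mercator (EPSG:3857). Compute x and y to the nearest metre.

x -20027200 m, y -11599092 m

Unproject from UTM 1S (λ₀ = -177°) → φ = -71.56729983°, λ = -179.90740115°.
Web Mercator (R = 6378137 m): x = -20027200.286 m, y = -11599092.268 m.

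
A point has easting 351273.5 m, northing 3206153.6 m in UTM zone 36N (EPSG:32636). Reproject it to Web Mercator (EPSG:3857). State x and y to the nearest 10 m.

Unproject from UTM 36N (λ₀ = 33°) → φ = 28.97480023°, λ = 31.47349949°.
Web Mercator (R = 6378137 m): x = 3503613.937 m, y = 3372439.059 m.

x 3503610 m, y 3372440 m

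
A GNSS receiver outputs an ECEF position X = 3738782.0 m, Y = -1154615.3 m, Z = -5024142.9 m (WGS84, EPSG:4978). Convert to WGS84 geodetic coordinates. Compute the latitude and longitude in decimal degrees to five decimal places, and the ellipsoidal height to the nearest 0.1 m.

lat -52.27340°, lon -17.16180°, h 3372.8 m

λ = atan2(Y, X) = -17.16179914°; p = √(X²+Y²) = 3913007.5 m.
Bowring's method on WGS84 (a = 6378137 m, b = 6356752.314 m) gives φ = -52.27339972°, h = 3372.794 m.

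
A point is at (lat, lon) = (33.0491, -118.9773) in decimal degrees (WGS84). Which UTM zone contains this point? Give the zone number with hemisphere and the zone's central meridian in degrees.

Zone 11N, central meridian -117°

UTM zone = ⌊(λ + 180)/6⌋ + 1; -118.9773° ∈ [-120°, -114°) → zone 11.
Hemisphere: N (φ ≥ 0).
Central meridian λ₀ = 6×11 − 183 = -117°.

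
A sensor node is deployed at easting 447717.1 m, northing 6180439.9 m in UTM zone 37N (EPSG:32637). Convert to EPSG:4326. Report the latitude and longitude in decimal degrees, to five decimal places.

lat 55.76680°, lon 38.16670°

Zone 37N: λ₀ = 39°, k₀ = 0.9996, false easting 500000 m.
Meridian distance M = (N − FN)/k₀ = 6182913.1 m.
Inverse transverse Mercator on WGS84 gives φ = 55.76680007°, λ = 38.16670050°.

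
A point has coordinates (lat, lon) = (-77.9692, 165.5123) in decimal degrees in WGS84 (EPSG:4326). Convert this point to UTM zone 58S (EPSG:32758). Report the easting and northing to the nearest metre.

E 511920 m, N 1345016 m

Zone 58 central meridian λ₀ = 6×58 − 183 = 165°; Δλ = +0.5123°.
Transverse Mercator on WGS84 with k₀ = 0.9996 gives E = 511920.304 m, N = 1345015.585 m.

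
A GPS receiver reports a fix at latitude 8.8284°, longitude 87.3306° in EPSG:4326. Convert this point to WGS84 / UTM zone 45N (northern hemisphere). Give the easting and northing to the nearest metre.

E 536355 m, N 975897 m

Zone 45 central meridian λ₀ = 6×45 − 183 = 87°; Δλ = +0.3306°.
Transverse Mercator on WGS84 with k₀ = 0.9996 gives E = 536354.720 m, N = 975896.745 m.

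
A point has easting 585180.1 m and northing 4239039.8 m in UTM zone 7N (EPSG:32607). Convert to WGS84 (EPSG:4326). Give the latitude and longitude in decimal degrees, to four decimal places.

Zone 7N: λ₀ = -141°, k₀ = 0.9996, false easting 500000 m.
Meridian distance M = (N − FN)/k₀ = 4240736.1 m.
Inverse transverse Mercator on WGS84 gives φ = 38.29539964°, λ = -140.02590048°.

lat 38.2954°, lon -140.0259°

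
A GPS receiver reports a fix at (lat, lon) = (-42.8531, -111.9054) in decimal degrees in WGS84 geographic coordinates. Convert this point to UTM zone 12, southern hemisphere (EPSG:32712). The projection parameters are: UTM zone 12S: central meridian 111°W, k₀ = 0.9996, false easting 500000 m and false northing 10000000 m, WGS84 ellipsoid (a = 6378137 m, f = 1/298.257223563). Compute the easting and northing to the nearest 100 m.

Zone 12 central meridian λ₀ = 6×12 − 183 = -111°; Δλ = -0.9054°.
Transverse Mercator on WGS84 with k₀ = 0.9996 gives E = 426026.540 m, N = 5255100.460 m.

E 426000 m, N 5255100 m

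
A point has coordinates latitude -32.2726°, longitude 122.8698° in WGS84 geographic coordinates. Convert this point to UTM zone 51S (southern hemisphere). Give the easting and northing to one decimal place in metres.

E 487738.4 m, N 6429340.6 m

Zone 51 central meridian λ₀ = 6×51 − 183 = 123°; Δλ = -0.1302°.
Transverse Mercator on WGS84 with k₀ = 0.9996 gives E = 487738.434 m, N = 6429340.564 m.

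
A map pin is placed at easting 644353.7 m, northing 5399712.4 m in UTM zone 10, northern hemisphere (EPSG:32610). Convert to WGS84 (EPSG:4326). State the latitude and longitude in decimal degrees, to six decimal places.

lat 48.733700°, lon -121.036800°

Zone 10N: λ₀ = -123°, k₀ = 0.9996, false easting 500000 m.
Meridian distance M = (N − FN)/k₀ = 5401873.1 m.
Inverse transverse Mercator on WGS84 gives φ = 48.73369995°, λ = -121.03680037°.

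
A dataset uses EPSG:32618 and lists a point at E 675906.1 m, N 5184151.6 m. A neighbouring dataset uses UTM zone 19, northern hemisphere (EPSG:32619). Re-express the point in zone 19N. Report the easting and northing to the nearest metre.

UTM 18N → geographic: φ = 46.78770018°, λ = -72.69529965°.
UTM 19N (λ₀ = -69°) forward: E = 217963.883 m, N = 5188205.539 m.

E 217964 m, N 5188206 m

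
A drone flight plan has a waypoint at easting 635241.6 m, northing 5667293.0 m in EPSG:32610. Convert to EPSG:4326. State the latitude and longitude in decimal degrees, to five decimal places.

Zone 10N: λ₀ = -123°, k₀ = 0.9996, false easting 500000 m.
Meridian distance M = (N − FN)/k₀ = 5669560.8 m.
Inverse transverse Mercator on WGS84 gives φ = 51.14110024°, λ = -121.06669963°.

lat 51.14110°, lon -121.06670°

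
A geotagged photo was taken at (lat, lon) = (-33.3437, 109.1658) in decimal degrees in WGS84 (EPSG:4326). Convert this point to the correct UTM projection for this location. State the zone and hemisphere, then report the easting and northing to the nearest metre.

Longitude 109.1658° lies in the 6° band [108°, 114°), giving zone 49; latitude is south of the equator, so 49S.
Zone 49 central meridian λ₀ = 6×49 − 183 = 111°; Δλ = -1.8342°.
Transverse Mercator on WGS84 with k₀ = 0.9996 gives E = 329312.466 m, N = 6309107.355 m.

Zone 49S: E 329312 m, N 6309107 m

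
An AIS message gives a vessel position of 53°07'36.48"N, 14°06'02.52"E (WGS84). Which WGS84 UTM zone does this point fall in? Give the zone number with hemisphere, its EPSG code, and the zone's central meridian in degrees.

UTM zone = ⌊(λ + 180)/6⌋ + 1; 14.1007° ∈ [12°, 18°) → zone 33.
Hemisphere: N (φ ≥ 0).
Central meridian λ₀ = 6×33 − 183 = 15°.
EPSG code: 32633.

Zone 33N (EPSG:32633), central meridian 15°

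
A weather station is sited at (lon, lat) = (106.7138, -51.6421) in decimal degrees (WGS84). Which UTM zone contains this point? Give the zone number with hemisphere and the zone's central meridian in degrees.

UTM zone = ⌊(λ + 180)/6⌋ + 1; 106.7138° ∈ [102°, 108°) → zone 48.
Hemisphere: S (φ < 0).
Central meridian λ₀ = 6×48 − 183 = 105°.

Zone 48S, central meridian 105°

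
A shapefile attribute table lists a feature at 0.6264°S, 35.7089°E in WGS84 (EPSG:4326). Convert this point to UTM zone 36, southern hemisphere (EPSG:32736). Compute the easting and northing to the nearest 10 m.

Zone 36 central meridian λ₀ = 6×36 − 183 = 33°; Δλ = +2.7089°.
Transverse Mercator on WGS84 with k₀ = 0.9996 gives E = 801527.941 m, N = 9930685.980 m.

E 801530 m, N 9930690 m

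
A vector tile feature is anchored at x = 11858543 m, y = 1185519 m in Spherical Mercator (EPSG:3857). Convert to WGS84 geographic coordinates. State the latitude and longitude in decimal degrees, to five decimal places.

lat 10.58890°, lon 106.52710°

R = 6378137 m. λ = x/R = 106.52710424°.
φ = 2·arctan(exp(y/R)) − 90° = 2·arctan(1.20427) − 90° = 10.58890089°.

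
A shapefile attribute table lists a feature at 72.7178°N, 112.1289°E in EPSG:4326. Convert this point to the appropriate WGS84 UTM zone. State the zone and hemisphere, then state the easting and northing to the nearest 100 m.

Longitude 112.1289° lies in the 6° band [108°, 114°), giving zone 49; latitude is north of the equator, so 49N.
Zone 49 central meridian λ₀ = 6×49 − 183 = 111°; Δλ = +1.1289°.
Transverse Mercator on WGS84 with k₀ = 0.9996 gives E = 537430.883 m, N = 8069352.130 m.

Zone 49N: E 537400 m, N 8069400 m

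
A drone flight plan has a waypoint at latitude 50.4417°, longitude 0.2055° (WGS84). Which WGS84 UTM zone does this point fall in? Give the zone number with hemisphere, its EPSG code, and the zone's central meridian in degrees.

Zone 31N (EPSG:32631), central meridian 3°

UTM zone = ⌊(λ + 180)/6⌋ + 1; 0.2055° ∈ [0°, 6°) → zone 31.
Hemisphere: N (φ ≥ 0).
Central meridian λ₀ = 6×31 − 183 = 3°.
EPSG code: 32631.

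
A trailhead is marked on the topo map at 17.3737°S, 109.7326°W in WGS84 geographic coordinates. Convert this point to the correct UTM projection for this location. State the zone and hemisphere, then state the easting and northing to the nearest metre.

Longitude -109.7326° lies in the 6° band [-114°, -108°), giving zone 12; latitude is south of the equator, so 12S.
Zone 12 central meridian λ₀ = 6×12 − 183 = -111°; Δλ = +1.2674°.
Transverse Mercator on WGS84 with k₀ = 0.9996 gives E = 634645.023 m, N = 8078658.914 m.

Zone 12S: E 634645 m, N 8078659 m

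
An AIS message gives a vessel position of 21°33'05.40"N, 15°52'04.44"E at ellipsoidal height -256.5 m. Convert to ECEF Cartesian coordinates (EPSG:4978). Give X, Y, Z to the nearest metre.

X 5708527 m, Y 1622660 m, Z 2328201 m

WGS84: a = 6378137 m, e² = 0.006694380; N(φ) = a/√(1−e²sin²φ) = 6381019.696 m.
X = (N+h)·cosφ·cosλ = 5708527.075 m; Y = (N+h)·cosφ·sinλ = 1622659.544 m; Z = (N(1−e²)+h)·sinφ = 2328201.290 m.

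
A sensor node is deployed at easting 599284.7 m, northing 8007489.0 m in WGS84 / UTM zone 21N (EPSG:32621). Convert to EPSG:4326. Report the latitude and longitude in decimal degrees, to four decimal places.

Zone 21N: λ₀ = -57°, k₀ = 0.9996, false easting 500000 m.
Meridian distance M = (N − FN)/k₀ = 8010693.3 m.
Inverse transverse Mercator on WGS84 gives φ = 72.14489973°, λ = -54.09780080°.

lat 72.1449°, lon -54.0978°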